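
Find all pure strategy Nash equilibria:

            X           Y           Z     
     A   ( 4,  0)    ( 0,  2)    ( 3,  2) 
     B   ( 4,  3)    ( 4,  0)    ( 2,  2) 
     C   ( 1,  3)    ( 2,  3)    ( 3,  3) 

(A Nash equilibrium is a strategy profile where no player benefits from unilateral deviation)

Nash equilibrium: (A, Z), (B, X), (C, Z)

Work:
Best responses:
  P1 vs X: payoffs [4, 4, 1] → best response A/B (payoff 4)
  P1 vs Y: payoffs [0, 4, 2] → best response B (payoff 4)
  P1 vs Z: payoffs [3, 2, 3] → best response A/C (payoff 3)
  P2 vs A: payoffs [0, 2, 2] → best response Y/Z (payoff 2)
  P2 vs B: payoffs [3, 0, 2] → best response X (payoff 3)
  P2 vs C: payoffs [3, 3, 3] → best response X/Y/Z (payoff 3)
Mutual best responses: (A,Z), (B,X), (C,Z) → Nash equilibria.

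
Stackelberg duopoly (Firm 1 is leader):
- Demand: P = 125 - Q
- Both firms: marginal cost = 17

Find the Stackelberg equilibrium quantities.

q₁* (leader) = 54.0, q₂* (follower) = 27.0

Work:
Follower's reaction: q₂ = (a - c - q₁)/2
Leader substitutes: π₁ = q₁·(a - q₁ - (a-c-q₁)/2 - c)
FOC: q₁* = (125 - 17)/2 = 54.00
Then: q₂* = (125 - 17 - 54.0)/2 = 27.00
Leader has first-mover advantage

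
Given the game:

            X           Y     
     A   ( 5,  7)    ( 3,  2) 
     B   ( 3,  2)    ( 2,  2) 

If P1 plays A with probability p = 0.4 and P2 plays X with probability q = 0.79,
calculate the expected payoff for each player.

E[P1] = 3.506, E[P2] = 3.58

Work:
E[P1] = p·q·π₁(A,X) + p·(1-q)·π₁(A,Y) + (1-p)·q·π₁(B,X) + (1-p)·(1-q)·π₁(B,Y)
= 0.4·0.79·5 + 0.4·0.21·3 + 0.6·0.79·3 + 0.6·0.21·2
= 3.506

E[P2] = 3.58 (similar calculation)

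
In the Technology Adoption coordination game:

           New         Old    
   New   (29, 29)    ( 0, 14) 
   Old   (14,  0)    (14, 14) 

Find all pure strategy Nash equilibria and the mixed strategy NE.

Pure NE: (New, New) and (Old, Old); Mixed NE: p = 0.4828, q = 0.4828

Work:
Check pure NE:
(New, New): (29, 29) - no unilateral deviation beneficial
(Old, Old): (14, 14) - no unilateral deviation beneficial
Mixed NE: P1 plays New with p = 0.4828, P2 plays New with q = 0.4828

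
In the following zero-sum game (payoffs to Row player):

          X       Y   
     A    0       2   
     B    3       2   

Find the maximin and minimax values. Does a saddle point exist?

Maximin = 2, Minimax = 2, Saddle: True

Work:
Row minimums: [0, 2] → maximin = 2
Column maximums: [3, 2] → minimax = 2
Saddle point exists! Game value = 2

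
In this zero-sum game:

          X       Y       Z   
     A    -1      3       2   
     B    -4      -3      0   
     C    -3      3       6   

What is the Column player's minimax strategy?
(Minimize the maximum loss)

Column should play X, value = -1

Work:
Column player minimizes Row's maximum payoff:
Column X: max payoff to Row = -1
Column Y: max payoff to Row = 3
Column Z: max payoff to Row = 6
Minimum is -1, achieved by column X.
Minimax strategy: X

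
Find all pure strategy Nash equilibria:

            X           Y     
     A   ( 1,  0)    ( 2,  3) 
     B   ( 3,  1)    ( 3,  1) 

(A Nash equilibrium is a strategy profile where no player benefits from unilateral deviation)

Nash equilibrium: (B, X), (B, Y)

Work:
Best responses:
  P1 vs X: payoffs [1, 3] → best response B (payoff 3)
  P1 vs Y: payoffs [2, 3] → best response B (payoff 3)
  P2 vs A: payoffs [0, 3] → best response Y (payoff 3)
  P2 vs B: payoffs [1, 1] → best response X/Y (payoff 1)
Mutual best responses: (B,X), (B,Y) → Nash equilibria.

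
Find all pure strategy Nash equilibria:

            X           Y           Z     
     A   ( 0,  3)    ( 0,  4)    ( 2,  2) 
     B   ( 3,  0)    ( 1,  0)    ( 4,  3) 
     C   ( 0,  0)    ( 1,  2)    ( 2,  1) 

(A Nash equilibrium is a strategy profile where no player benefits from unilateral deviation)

Nash equilibrium: (B, Z), (C, Y)

Work:
Best responses:
  P1 vs X: payoffs [0, 3, 0] → best response B (payoff 3)
  P1 vs Y: payoffs [0, 1, 1] → best response B/C (payoff 1)
  P1 vs Z: payoffs [2, 4, 2] → best response B (payoff 4)
  P2 vs A: payoffs [3, 4, 2] → best response Y (payoff 4)
  P2 vs B: payoffs [0, 0, 3] → best response Z (payoff 3)
  P2 vs C: payoffs [0, 2, 1] → best response Y (payoff 2)
Mutual best responses: (B,Z), (C,Y) → Nash equilibria.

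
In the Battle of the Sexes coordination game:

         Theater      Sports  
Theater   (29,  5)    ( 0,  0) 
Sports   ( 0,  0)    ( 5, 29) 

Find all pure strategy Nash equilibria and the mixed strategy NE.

Pure NE: (Theater, Theater) and (Sports, Sports); Mixed NE: p = 0.8529, q = 0.1471

Work:
Check pure NE:
(Theater, Theater): (29, 5) - no unilateral deviation beneficial
(Sports, Sports): (5, 29) - no unilateral deviation beneficial
Mixed NE: P1 plays Theater with p = 0.8529, P2 plays Theater with q = 0.1471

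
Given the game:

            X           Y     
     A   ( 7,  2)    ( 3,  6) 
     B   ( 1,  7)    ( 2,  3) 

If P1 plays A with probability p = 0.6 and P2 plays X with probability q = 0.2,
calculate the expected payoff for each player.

E[P1] = 3.0, E[P2] = 4.64

Work:
E[P1] = p·q·π₁(A,X) + p·(1-q)·π₁(A,Y) + (1-p)·q·π₁(B,X) + (1-p)·(1-q)·π₁(B,Y)
= 0.6·0.2·7 + 0.6·0.8·3 + 0.4·0.2·1 + 0.4·0.8·2
= 3.0

E[P2] = 4.64 (similar calculation)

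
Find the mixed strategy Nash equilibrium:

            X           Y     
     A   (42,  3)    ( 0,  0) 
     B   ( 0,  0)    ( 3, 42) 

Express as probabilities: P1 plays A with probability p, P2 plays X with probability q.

p = 0.9333, q = 0.0667

Work:
Find probabilities that make opponent indifferent:
P2 chooses q to make P1 indifferent between A and B
P1 chooses p to make P2 indifferent between X and Y
Mixed NE: P1 plays (A: 0.9333, B: 0.0667), P2 plays (X: 0.0667, Y: 0.9333)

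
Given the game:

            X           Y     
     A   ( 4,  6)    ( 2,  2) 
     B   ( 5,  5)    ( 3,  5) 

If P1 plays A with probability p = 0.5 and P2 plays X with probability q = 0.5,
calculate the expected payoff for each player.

E[P1] = 3.5, E[P2] = 4.5

Work:
E[P1] = p·q·π₁(A,X) + p·(1-q)·π₁(A,Y) + (1-p)·q·π₁(B,X) + (1-p)·(1-q)·π₁(B,Y)
= 0.5·0.5·4 + 0.5·0.5·2 + 0.5·0.5·5 + 0.5·0.5·3
= 3.5

E[P2] = 4.5 (similar calculation)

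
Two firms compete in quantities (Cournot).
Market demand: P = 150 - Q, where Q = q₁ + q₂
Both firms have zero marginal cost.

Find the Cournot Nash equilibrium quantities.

q₁* = q₂* = 50.0; P* = 50.0

Work:
Profit: π_i = P·q_i = (a - q_i - q_j)·q_i
FOC: ∂π_i/∂q_i = a - 2q_i - q_j = 0
Reaction function: q_i = (150 - q_j)/2
Symmetry: q* = 150/3 = 50.0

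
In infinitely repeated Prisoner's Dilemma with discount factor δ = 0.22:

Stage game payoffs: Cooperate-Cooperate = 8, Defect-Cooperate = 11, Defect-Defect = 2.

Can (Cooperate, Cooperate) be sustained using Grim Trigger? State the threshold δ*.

δ* = 0.3333; since δ = 0.22 < 0.3333, cooperation cannot be sustained

Work:
For Grim Trigger:
Cooperate forever: 8/(1-δ)
Defect then punished: 11 + 2·δ/(1-δ)
Need: 8/(1-δ) ≥ 11 + 2·δ/(1-δ)
Solving: δ ≥ (T-R)/(T-P) = (11-8)/(11-2) = 0.3333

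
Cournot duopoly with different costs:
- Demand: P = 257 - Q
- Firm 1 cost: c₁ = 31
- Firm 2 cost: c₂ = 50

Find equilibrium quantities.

q₁* = 81.67, q₂* = 62.67

Work:
Reaction: q₁ = (257 - 31 - q₂)/2
Reaction: q₂ = (257 - 50 - q₁)/2
Solve simultaneously:
q₁* = (257 - 2×31 + 50)/3 = 81.67
q₂* = (257 - 2×50 + 31)/3 = 62.67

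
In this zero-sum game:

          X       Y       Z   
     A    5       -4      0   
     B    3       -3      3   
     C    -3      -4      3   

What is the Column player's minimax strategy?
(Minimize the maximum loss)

Column should play Y, value = -3

Work:
Column player minimizes Row's maximum payoff:
Column X: max payoff to Row = 5
Column Y: max payoff to Row = -3
Column Z: max payoff to Row = 3
Minimum is -3, achieved by column Y.
Minimax strategy: Y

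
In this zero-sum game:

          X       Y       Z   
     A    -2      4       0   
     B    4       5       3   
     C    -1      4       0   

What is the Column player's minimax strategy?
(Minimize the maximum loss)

Column should play Z, value = 3

Work:
Column player minimizes Row's maximum payoff:
Column X: max payoff to Row = 4
Column Y: max payoff to Row = 5
Column Z: max payoff to Row = 3
Minimum is 3, achieved by column Z.
Minimax strategy: Z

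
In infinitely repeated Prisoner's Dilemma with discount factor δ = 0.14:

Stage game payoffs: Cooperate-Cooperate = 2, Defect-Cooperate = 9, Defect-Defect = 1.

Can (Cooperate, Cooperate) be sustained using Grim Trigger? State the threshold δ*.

δ* = 0.875; since δ = 0.14 < 0.875, cooperation cannot be sustained

Work:
For Grim Trigger:
Cooperate forever: 2/(1-δ)
Defect then punished: 9 + 1·δ/(1-δ)
Need: 2/(1-δ) ≥ 9 + 1·δ/(1-δ)
Solving: δ ≥ (T-R)/(T-P) = (9-2)/(9-1) = 0.875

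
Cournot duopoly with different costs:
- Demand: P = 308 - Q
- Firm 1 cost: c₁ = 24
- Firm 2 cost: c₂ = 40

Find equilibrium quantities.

q₁* = 100.0, q₂* = 84.0

Work:
Reaction: q₁ = (308 - 24 - q₂)/2
Reaction: q₂ = (308 - 40 - q₁)/2
Solve simultaneously:
q₁* = (308 - 2×24 + 40)/3 = 100.0
q₂* = (308 - 2×40 + 24)/3 = 84.0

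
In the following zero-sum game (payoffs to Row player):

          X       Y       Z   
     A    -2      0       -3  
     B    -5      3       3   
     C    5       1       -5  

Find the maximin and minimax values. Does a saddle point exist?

Maximin = -3, Minimax = 3, Saddle: False

Work:
Row minimums: [-3, -5, -5] → maximin = -3
Column maximums: [5, 3, 3] → minimax = 3
No saddle point (maximin ≠ minimax). Mixed strategy needed.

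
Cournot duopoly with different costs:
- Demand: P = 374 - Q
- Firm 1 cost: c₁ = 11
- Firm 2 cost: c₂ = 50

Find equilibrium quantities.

q₁* = 134.0, q₂* = 95.0

Work:
Reaction: q₁ = (374 - 11 - q₂)/2
Reaction: q₂ = (374 - 50 - q₁)/2
Solve simultaneously:
q₁* = (374 - 2×11 + 50)/3 = 134.0
q₂* = (374 - 2×50 + 11)/3 = 95.0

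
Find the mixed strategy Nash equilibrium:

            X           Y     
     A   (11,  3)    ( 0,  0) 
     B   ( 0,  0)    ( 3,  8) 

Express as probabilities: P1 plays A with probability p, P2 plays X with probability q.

p = 0.7273, q = 0.2143

Work:
Find probabilities that make opponent indifferent:
P2 chooses q to make P1 indifferent between A and B
P1 chooses p to make P2 indifferent between X and Y
Mixed NE: P1 plays (A: 0.7273, B: 0.2727), P2 plays (X: 0.2143, Y: 0.7857)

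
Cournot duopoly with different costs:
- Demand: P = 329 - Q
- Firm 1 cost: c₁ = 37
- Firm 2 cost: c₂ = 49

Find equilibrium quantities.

q₁* = 101.33, q₂* = 89.33

Work:
Reaction: q₁ = (329 - 37 - q₂)/2
Reaction: q₂ = (329 - 49 - q₁)/2
Solve simultaneously:
q₁* = (329 - 2×37 + 49)/3 = 101.33
q₂* = (329 - 2×49 + 37)/3 = 89.33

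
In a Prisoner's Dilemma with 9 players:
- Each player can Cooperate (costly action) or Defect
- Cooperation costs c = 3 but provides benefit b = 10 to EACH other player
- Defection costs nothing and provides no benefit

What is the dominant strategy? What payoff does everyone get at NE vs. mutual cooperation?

Dominant: Defect; NE payoff = 0; Coop payoff = 77

Work:
Defect dominates (saves cost c = 3, benefit to others is external)
NE: All defect → everyone gets 0
If all cooperate: each receives (8)×10 - 3 = 77
Social dilemma: 77 > 0 but NE gives 0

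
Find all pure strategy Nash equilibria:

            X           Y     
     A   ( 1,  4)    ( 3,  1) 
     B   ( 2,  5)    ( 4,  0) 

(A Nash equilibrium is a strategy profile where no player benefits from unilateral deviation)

Nash equilibrium: (B, X)

Work:
Best responses:
  P1 vs X: payoffs [1, 2] → best response B (payoff 2)
  P1 vs Y: payoffs [3, 4] → best response B (payoff 4)
  P2 vs A: payoffs [4, 1] → best response X (payoff 4)
  P2 vs B: payoffs [5, 0] → best response X (payoff 5)
Mutual best responses: (B,X) → Nash equilibria.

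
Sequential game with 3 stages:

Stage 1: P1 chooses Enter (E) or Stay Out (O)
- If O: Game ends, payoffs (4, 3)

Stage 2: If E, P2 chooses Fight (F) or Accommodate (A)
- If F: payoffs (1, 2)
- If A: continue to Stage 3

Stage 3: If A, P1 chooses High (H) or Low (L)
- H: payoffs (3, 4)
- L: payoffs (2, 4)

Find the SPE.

SPE: (O, A, H); Outcome (4, 3)

Work:
Stage 3: P1 chooses H (3 vs 2)
Stage 2: P2: F->2, A->4 (anticipating H). Choose A
Stage 1: P1: O->4, E->3 (anticipating A, H). Choose O
SPE path: O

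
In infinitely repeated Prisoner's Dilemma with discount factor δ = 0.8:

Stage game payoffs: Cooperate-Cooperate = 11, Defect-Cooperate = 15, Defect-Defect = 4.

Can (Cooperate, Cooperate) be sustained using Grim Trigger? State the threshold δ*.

δ* = 0.3636; since δ = 0.8 ≥ 0.3636, cooperation can be sustained

Work:
For Grim Trigger:
Cooperate forever: 11/(1-δ)
Defect then punished: 15 + 4·δ/(1-δ)
Need: 11/(1-δ) ≥ 15 + 4·δ/(1-δ)
Solving: δ ≥ (T-R)/(T-P) = (15-11)/(15-4) = 0.3636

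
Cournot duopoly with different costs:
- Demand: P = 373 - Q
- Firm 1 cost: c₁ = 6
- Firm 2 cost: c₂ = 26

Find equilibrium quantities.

q₁* = 129.0, q₂* = 109.0

Work:
Reaction: q₁ = (373 - 6 - q₂)/2
Reaction: q₂ = (373 - 26 - q₁)/2
Solve simultaneously:
q₁* = (373 - 2×6 + 26)/3 = 129.0
q₂* = (373 - 2×26 + 6)/3 = 109.0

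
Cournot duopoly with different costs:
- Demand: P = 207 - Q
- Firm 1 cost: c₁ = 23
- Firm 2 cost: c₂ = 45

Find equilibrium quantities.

q₁* = 68.67, q₂* = 46.67

Work:
Reaction: q₁ = (207 - 23 - q₂)/2
Reaction: q₂ = (207 - 45 - q₁)/2
Solve simultaneously:
q₁* = (207 - 2×23 + 45)/3 = 68.67
q₂* = (207 - 2×45 + 23)/3 = 46.67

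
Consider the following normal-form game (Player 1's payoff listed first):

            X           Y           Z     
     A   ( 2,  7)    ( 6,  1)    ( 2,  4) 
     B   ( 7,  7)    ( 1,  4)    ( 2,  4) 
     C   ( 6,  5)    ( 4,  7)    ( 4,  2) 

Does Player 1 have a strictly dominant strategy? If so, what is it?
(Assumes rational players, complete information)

No strictly dominant strategy exists for Player 1

Work:
A strategy strictly dominates another if it gives a strictly higher payoff against every opponent action. Compare each pair of P1's strategies column-by-column:
  A vs B: [2 vs 7, 6 vs 1, 2 vs 2] → A does not strictly dominate B (column X: 2 ≤ 7)
  A vs C: [2 vs 6, 6 vs 4, 2 vs 4] → A does not strictly dominate C (column X: 2 ≤ 6)
  B vs A: [7 vs 2, 1 vs 6, 2 vs 2] → B does not strictly dominate A (column Y: 1 ≤ 6)
  B vs C: [7 vs 6, 1 vs 4, 2 vs 4] → B does not strictly dominate C (column Y: 1 ≤ 4)
  C vs A: [6 vs 2, 4 vs 6, 4 vs 2] → C does not strictly dominate A (column Y: 4 ≤ 6)
  C vs B: [6 vs 7, 4 vs 1, 4 vs 2] → C does not strictly dominate B (column X: 6 ≤ 7)
No single strategy strictly dominates all others → no strictly dominant strategy.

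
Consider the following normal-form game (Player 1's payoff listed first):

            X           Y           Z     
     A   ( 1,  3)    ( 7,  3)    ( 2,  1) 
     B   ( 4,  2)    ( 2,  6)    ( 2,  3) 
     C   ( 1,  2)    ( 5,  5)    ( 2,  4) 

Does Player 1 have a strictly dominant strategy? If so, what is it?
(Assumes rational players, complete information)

No strictly dominant strategy exists for Player 1

Work:
A strategy strictly dominates another if it gives a strictly higher payoff against every opponent action. Compare each pair of P1's strategies column-by-column:
  A vs B: [1 vs 4, 7 vs 2, 2 vs 2] → A does not strictly dominate B (column X: 1 ≤ 4)
  A vs C: [1 vs 1, 7 vs 5, 2 vs 2] → A does not strictly dominate C (column X: 1 ≤ 1)
  B vs A: [4 vs 1, 2 vs 7, 2 vs 2] → B does not strictly dominate A (column Y: 2 ≤ 7)
  B vs C: [4 vs 1, 2 vs 5, 2 vs 2] → B does not strictly dominate C (column Y: 2 ≤ 5)
  C vs A: [1 vs 1, 5 vs 7, 2 vs 2] → C does not strictly dominate A (column X: 1 ≤ 1)
  C vs B: [1 vs 4, 5 vs 2, 2 vs 2] → C does not strictly dominate B (column X: 1 ≤ 4)
No single strategy strictly dominates all others → no strictly dominant strategy.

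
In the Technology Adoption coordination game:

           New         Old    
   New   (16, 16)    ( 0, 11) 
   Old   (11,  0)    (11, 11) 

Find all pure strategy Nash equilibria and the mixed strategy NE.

Pure NE: (New, New) and (Old, Old); Mixed NE: p = 0.6875, q = 0.6875

Work:
Check pure NE:
(New, New): (16, 16) - no unilateral deviation beneficial
(Old, Old): (11, 11) - no unilateral deviation beneficial
Mixed NE: P1 plays New with p = 0.6875, P2 plays New with q = 0.6875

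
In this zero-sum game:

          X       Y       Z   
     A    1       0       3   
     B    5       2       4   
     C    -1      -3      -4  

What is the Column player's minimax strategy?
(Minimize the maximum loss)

Column should play Y, value = 2

Work:
Column player minimizes Row's maximum payoff:
Column X: max payoff to Row = 5
Column Y: max payoff to Row = 2
Column Z: max payoff to Row = 4
Minimum is 2, achieved by column Y.
Minimax strategy: Y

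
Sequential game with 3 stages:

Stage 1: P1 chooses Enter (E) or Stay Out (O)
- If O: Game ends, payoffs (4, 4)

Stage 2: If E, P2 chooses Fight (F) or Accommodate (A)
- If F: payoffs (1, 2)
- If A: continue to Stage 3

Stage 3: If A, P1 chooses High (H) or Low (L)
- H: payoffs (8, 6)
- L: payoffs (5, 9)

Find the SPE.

SPE: (E, A, H); Outcome (8, 6)

Work:
Stage 3: P1 chooses H (8 vs 5)
Stage 2: P2: F->2, A->6 (anticipating H). Choose A
Stage 1: P1: O->4, E->8 (anticipating A, H). Choose E
SPE path: E -> A -> H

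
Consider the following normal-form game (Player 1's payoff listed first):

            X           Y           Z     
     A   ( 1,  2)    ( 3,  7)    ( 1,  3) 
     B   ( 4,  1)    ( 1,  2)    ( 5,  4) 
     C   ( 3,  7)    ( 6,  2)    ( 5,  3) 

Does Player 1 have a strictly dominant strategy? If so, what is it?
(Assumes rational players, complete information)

No strictly dominant strategy exists for Player 1

Work:
A strategy strictly dominates another if it gives a strictly higher payoff against every opponent action. Compare each pair of P1's strategies column-by-column:
  A vs B: [1 vs 4, 3 vs 1, 1 vs 5] → A does not strictly dominate B (column X: 1 ≤ 4)
  A vs C: [1 vs 3, 3 vs 6, 1 vs 5] → A does not strictly dominate C (column X: 1 ≤ 3)
  B vs A: [4 vs 1, 1 vs 3, 5 vs 1] → B does not strictly dominate A (column Y: 1 ≤ 3)
  B vs C: [4 vs 3, 1 vs 6, 5 vs 5] → B does not strictly dominate C (column Y: 1 ≤ 6)
  C vs A: [3 vs 1, 6 vs 3, 5 vs 1] → C strictly dominates A
  C vs B: [3 vs 4, 6 vs 1, 5 vs 5] → C does not strictly dominate B (column X: 3 ≤ 4)
No single strategy strictly dominates all others → no strictly dominant strategy.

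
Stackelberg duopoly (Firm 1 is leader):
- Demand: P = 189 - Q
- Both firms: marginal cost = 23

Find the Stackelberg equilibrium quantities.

q₁* (leader) = 83.0, q₂* (follower) = 41.5

Work:
Follower's reaction: q₂ = (a - c - q₁)/2
Leader substitutes: π₁ = q₁·(a - q₁ - (a-c-q₁)/2 - c)
FOC: q₁* = (189 - 23)/2 = 83.00
Then: q₂* = (189 - 23 - 83.0)/2 = 41.50
Leader has first-mover advantage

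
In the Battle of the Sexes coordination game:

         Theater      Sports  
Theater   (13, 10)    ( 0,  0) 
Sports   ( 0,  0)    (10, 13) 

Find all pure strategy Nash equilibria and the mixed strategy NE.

Pure NE: (Theater, Theater) and (Sports, Sports); Mixed NE: p = 0.5652, q = 0.4348

Work:
Check pure NE:
(Theater, Theater): (13, 10) - no unilateral deviation beneficial
(Sports, Sports): (10, 13) - no unilateral deviation beneficial
Mixed NE: P1 plays Theater with p = 0.5652, P2 plays Theater with q = 0.4348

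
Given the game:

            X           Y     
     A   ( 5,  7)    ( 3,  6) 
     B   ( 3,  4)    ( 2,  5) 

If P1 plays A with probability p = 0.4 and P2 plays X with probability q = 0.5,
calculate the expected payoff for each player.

E[P1] = 3.1, E[P2] = 5.3

Work:
E[P1] = p·q·π₁(A,X) + p·(1-q)·π₁(A,Y) + (1-p)·q·π₁(B,X) + (1-p)·(1-q)·π₁(B,Y)
= 0.4·0.5·5 + 0.4·0.5·3 + 0.6·0.5·3 + 0.6·0.5·2
= 3.1

E[P2] = 5.3 (similar calculation)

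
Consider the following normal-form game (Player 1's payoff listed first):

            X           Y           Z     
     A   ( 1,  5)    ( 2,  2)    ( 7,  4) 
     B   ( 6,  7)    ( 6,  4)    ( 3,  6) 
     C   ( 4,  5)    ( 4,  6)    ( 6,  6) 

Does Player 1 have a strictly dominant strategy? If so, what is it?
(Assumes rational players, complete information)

No strictly dominant strategy exists for Player 1

Work:
A strategy strictly dominates another if it gives a strictly higher payoff against every opponent action. Compare each pair of P1's strategies column-by-column:
  A vs B: [1 vs 6, 2 vs 6, 7 vs 3] → A does not strictly dominate B (column X: 1 ≤ 6)
  A vs C: [1 vs 4, 2 vs 4, 7 vs 6] → A does not strictly dominate C (column X: 1 ≤ 4)
  B vs A: [6 vs 1, 6 vs 2, 3 vs 7] → B does not strictly dominate A (column Z: 3 ≤ 7)
  B vs C: [6 vs 4, 6 vs 4, 3 vs 6] → B does not strictly dominate C (column Z: 3 ≤ 6)
  C vs A: [4 vs 1, 4 vs 2, 6 vs 7] → C does not strictly dominate A (column Z: 6 ≤ 7)
  C vs B: [4 vs 6, 4 vs 6, 6 vs 3] → C does not strictly dominate B (column X: 4 ≤ 6)
No single strategy strictly dominates all others → no strictly dominant strategy.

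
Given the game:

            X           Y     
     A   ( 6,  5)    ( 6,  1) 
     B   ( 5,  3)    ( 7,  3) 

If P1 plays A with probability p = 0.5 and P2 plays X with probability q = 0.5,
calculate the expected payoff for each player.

E[P1] = 6.0, E[P2] = 3.0

Work:
E[P1] = p·q·π₁(A,X) + p·(1-q)·π₁(A,Y) + (1-p)·q·π₁(B,X) + (1-p)·(1-q)·π₁(B,Y)
= 0.5·0.5·6 + 0.5·0.5·6 + 0.5·0.5·5 + 0.5·0.5·7
= 6.0

E[P2] = 3.0 (similar calculation)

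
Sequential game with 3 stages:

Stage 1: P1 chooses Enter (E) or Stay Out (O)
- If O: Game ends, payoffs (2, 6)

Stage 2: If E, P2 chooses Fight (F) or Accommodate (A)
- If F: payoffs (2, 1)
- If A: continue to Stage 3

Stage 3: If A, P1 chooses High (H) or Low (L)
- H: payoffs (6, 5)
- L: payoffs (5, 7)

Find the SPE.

SPE: (E, A, H); Outcome (6, 5)

Work:
Stage 3: P1 chooses H (6 vs 5)
Stage 2: P2: F->1, A->5 (anticipating H). Choose A
Stage 1: P1: O->2, E->6 (anticipating A, H). Choose E
SPE path: E -> A -> H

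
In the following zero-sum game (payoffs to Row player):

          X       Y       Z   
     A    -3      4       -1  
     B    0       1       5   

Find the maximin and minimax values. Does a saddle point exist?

Maximin = 0, Minimax = 0, Saddle: True

Work:
Row minimums: [-3, 0] → maximin = 0
Column maximums: [0, 4, 5] → minimax = 0
Saddle point exists! Game value = 0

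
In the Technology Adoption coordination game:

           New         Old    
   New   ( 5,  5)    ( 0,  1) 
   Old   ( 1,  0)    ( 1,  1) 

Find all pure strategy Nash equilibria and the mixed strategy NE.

Pure NE: (New, New) and (Old, Old); Mixed NE: p = 0.2, q = 0.2

Work:
Check pure NE:
(New, New): (5, 5) - no unilateral deviation beneficial
(Old, Old): (1, 1) - no unilateral deviation beneficial
Mixed NE: P1 plays New with p = 0.2, P2 plays New with q = 0.2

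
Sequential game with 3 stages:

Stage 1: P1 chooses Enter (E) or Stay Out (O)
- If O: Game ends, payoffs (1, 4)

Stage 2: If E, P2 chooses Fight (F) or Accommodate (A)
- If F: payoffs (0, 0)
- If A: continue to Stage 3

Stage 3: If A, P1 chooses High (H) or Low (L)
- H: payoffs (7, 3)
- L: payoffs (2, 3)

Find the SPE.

SPE: (E, A, H); Outcome (7, 3)

Work:
Stage 3: P1 chooses H (7 vs 2)
Stage 2: P2: F->0, A->3 (anticipating H). Choose A
Stage 1: P1: O->1, E->7 (anticipating A, H). Choose E
SPE path: E -> A -> H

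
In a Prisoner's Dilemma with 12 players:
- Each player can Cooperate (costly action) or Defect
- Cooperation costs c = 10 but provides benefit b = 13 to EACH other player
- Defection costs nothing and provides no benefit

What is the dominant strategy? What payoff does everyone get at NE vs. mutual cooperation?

Dominant: Defect; NE payoff = 0; Coop payoff = 133

Work:
Defect dominates (saves cost c = 10, benefit to others is external)
NE: All defect → everyone gets 0
If all cooperate: each receives (11)×13 - 10 = 133
Social dilemma: 133 > 0 but NE gives 0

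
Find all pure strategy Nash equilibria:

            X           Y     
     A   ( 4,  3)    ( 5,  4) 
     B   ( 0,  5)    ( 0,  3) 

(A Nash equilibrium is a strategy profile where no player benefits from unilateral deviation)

Nash equilibrium: (A, Y)

Work:
Best responses:
  P1 vs X: payoffs [4, 0] → best response A (payoff 4)
  P1 vs Y: payoffs [5, 0] → best response A (payoff 5)
  P2 vs A: payoffs [3, 4] → best response Y (payoff 4)
  P2 vs B: payoffs [5, 3] → best response X (payoff 5)
Mutual best responses: (A,Y) → Nash equilibria.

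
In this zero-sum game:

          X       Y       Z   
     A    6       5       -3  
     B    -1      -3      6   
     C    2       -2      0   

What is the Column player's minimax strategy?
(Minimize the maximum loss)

Column should play Y, value = 5

Work:
Column player minimizes Row's maximum payoff:
Column X: max payoff to Row = 6
Column Y: max payoff to Row = 5
Column Z: max payoff to Row = 6
Minimum is 5, achieved by column Y.
Minimax strategy: Y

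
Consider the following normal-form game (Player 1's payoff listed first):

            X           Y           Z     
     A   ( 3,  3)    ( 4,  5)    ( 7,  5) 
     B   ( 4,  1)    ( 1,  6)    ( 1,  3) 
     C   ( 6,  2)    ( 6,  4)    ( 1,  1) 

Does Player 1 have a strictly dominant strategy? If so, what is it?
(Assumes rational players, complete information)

No strictly dominant strategy exists for Player 1

Work:
A strategy strictly dominates another if it gives a strictly higher payoff against every opponent action. Compare each pair of P1's strategies column-by-column:
  A vs B: [3 vs 4, 4 vs 1, 7 vs 1] → A does not strictly dominate B (column X: 3 ≤ 4)
  A vs C: [3 vs 6, 4 vs 6, 7 vs 1] → A does not strictly dominate C (column X: 3 ≤ 6)
  B vs A: [4 vs 3, 1 vs 4, 1 vs 7] → B does not strictly dominate A (column Y: 1 ≤ 4)
  B vs C: [4 vs 6, 1 vs 6, 1 vs 1] → B does not strictly dominate C (column X: 4 ≤ 6)
  C vs A: [6 vs 3, 6 vs 4, 1 vs 7] → C does not strictly dominate A (column Z: 1 ≤ 7)
  C vs B: [6 vs 4, 6 vs 1, 1 vs 1] → C does not strictly dominate B (column Z: 1 ≤ 1)
No single strategy strictly dominates all others → no strictly dominant strategy.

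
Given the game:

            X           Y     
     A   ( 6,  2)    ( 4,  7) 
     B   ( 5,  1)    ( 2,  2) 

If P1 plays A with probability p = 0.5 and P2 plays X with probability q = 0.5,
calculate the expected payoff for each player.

E[P1] = 4.25, E[P2] = 3.0

Work:
E[P1] = p·q·π₁(A,X) + p·(1-q)·π₁(A,Y) + (1-p)·q·π₁(B,X) + (1-p)·(1-q)·π₁(B,Y)
= 0.5·0.5·6 + 0.5·0.5·4 + 0.5·0.5·5 + 0.5·0.5·2
= 4.25

E[P2] = 3.0 (similar calculation)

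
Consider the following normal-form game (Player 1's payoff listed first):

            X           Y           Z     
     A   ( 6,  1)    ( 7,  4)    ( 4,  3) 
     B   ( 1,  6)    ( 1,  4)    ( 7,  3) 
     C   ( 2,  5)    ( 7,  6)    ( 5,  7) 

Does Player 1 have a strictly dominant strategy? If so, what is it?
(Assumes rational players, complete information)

No strictly dominant strategy exists for Player 1

Work:
A strategy strictly dominates another if it gives a strictly higher payoff against every opponent action. Compare each pair of P1's strategies column-by-column:
  A vs B: [6 vs 1, 7 vs 1, 4 vs 7] → A does not strictly dominate B (column Z: 4 ≤ 7)
  A vs C: [6 vs 2, 7 vs 7, 4 vs 5] → A does not strictly dominate C (column Y: 7 ≤ 7)
  B vs A: [1 vs 6, 1 vs 7, 7 vs 4] → B does not strictly dominate A (column X: 1 ≤ 6)
  B vs C: [1 vs 2, 1 vs 7, 7 vs 5] → B does not strictly dominate C (column X: 1 ≤ 2)
  C vs A: [2 vs 6, 7 vs 7, 5 vs 4] → C does not strictly dominate A (column X: 2 ≤ 6)
  C vs B: [2 vs 1, 7 vs 1, 5 vs 7] → C does not strictly dominate B (column Z: 5 ≤ 7)
No single strategy strictly dominates all others → no strictly dominant strategy.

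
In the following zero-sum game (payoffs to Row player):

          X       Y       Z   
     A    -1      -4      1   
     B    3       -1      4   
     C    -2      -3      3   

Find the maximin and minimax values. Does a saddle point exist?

Maximin = -1, Minimax = -1, Saddle: True

Work:
Row minimums: [-4, -1, -3] → maximin = -1
Column maximums: [3, -1, 4] → minimax = -1
Saddle point exists! Game value = -1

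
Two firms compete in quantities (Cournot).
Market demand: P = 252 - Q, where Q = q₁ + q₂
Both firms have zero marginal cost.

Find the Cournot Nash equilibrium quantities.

q₁* = q₂* = 84.0; P* = 84.0

Work:
Profit: π_i = P·q_i = (a - q_i - q_j)·q_i
FOC: ∂π_i/∂q_i = a - 2q_i - q_j = 0
Reaction function: q_i = (252 - q_j)/2
Symmetry: q* = 252/3 = 84.0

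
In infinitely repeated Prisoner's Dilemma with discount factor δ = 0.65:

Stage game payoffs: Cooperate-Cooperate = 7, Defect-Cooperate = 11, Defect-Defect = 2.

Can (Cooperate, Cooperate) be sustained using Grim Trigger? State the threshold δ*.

δ* = 0.4444; since δ = 0.65 ≥ 0.4444, cooperation can be sustained

Work:
For Grim Trigger:
Cooperate forever: 7/(1-δ)
Defect then punished: 11 + 2·δ/(1-δ)
Need: 7/(1-δ) ≥ 11 + 2·δ/(1-δ)
Solving: δ ≥ (T-R)/(T-P) = (11-7)/(11-2) = 0.4444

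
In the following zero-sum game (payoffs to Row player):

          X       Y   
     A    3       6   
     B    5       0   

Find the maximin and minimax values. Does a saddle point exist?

Maximin = 3, Minimax = 5, Saddle: False

Work:
Row minimums: [3, 0] → maximin = 3
Column maximums: [5, 6] → minimax = 5
No saddle point (maximin ≠ minimax). Mixed strategy needed.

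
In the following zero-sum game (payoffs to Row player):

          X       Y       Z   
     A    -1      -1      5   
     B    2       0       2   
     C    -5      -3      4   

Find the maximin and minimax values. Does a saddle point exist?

Maximin = 0, Minimax = 0, Saddle: True

Work:
Row minimums: [-1, 0, -5] → maximin = 0
Column maximums: [2, 0, 5] → minimax = 0
Saddle point exists! Game value = 0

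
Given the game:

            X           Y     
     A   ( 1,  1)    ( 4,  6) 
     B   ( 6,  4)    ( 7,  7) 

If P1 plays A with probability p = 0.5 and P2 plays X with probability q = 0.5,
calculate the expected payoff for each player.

E[P1] = 4.5, E[P2] = 4.5

Work:
E[P1] = p·q·π₁(A,X) + p·(1-q)·π₁(A,Y) + (1-p)·q·π₁(B,X) + (1-p)·(1-q)·π₁(B,Y)
= 0.5·0.5·1 + 0.5·0.5·4 + 0.5·0.5·6 + 0.5·0.5·7
= 4.5

E[P2] = 4.5 (similar calculation)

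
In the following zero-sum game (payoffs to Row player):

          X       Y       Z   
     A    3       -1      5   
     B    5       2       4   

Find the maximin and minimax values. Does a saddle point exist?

Maximin = 2, Minimax = 2, Saddle: True

Work:
Row minimums: [-1, 2] → maximin = 2
Column maximums: [5, 2, 5] → minimax = 2
Saddle point exists! Game value = 2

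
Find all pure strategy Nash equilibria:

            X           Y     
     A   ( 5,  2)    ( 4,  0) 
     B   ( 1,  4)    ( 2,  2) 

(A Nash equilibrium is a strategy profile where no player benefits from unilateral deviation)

Nash equilibrium: (A, X)

Work:
Best responses:
  P1 vs X: payoffs [5, 1] → best response A (payoff 5)
  P1 vs Y: payoffs [4, 2] → best response A (payoff 4)
  P2 vs A: payoffs [2, 0] → best response X (payoff 2)
  P2 vs B: payoffs [4, 2] → best response X (payoff 4)
Mutual best responses: (A,X) → Nash equilibria.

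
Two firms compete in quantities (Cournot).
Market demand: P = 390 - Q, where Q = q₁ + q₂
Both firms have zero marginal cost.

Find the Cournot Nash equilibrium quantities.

q₁* = q₂* = 130.0; P* = 130.0

Work:
Profit: π_i = P·q_i = (a - q_i - q_j)·q_i
FOC: ∂π_i/∂q_i = a - 2q_i - q_j = 0
Reaction function: q_i = (390 - q_j)/2
Symmetry: q* = 390/3 = 130.0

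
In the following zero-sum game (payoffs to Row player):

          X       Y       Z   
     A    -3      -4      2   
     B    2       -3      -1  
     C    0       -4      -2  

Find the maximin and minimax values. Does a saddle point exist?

Maximin = -3, Minimax = -3, Saddle: True

Work:
Row minimums: [-4, -3, -4] → maximin = -3
Column maximums: [2, -3, 2] → minimax = -3
Saddle point exists! Game value = -3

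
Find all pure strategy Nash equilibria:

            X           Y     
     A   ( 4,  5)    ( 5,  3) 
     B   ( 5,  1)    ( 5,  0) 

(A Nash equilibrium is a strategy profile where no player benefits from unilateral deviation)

Nash equilibrium: (B, X)

Work:
Best responses:
  P1 vs X: payoffs [4, 5] → best response B (payoff 5)
  P1 vs Y: payoffs [5, 5] → best response A/B (payoff 5)
  P2 vs A: payoffs [5, 3] → best response X (payoff 5)
  P2 vs B: payoffs [1, 0] → best response X (payoff 1)
Mutual best responses: (B,X) → Nash equilibria.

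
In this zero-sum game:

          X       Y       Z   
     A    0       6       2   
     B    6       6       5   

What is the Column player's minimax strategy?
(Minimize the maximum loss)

Column should play Z, value = 5

Work:
Column player minimizes Row's maximum payoff:
Column X: max payoff to Row = 6
Column Y: max payoff to Row = 6
Column Z: max payoff to Row = 5
Minimum is 5, achieved by column Z.
Minimax strategy: Z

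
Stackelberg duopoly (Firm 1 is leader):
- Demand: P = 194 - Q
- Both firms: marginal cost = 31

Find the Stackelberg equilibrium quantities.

q₁* (leader) = 81.5, q₂* (follower) = 40.75

Work:
Follower's reaction: q₂ = (a - c - q₁)/2
Leader substitutes: π₁ = q₁·(a - q₁ - (a-c-q₁)/2 - c)
FOC: q₁* = (194 - 31)/2 = 81.50
Then: q₂* = (194 - 31 - 81.5)/2 = 40.75
Leader has first-mover advantage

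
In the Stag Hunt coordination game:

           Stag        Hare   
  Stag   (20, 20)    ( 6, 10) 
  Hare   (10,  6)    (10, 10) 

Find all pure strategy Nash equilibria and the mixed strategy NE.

Pure NE: (Stag, Stag) and (Hare, Hare); Mixed NE: p = 0.2857, q = 0.2857

Work:
Check pure NE:
(Stag, Stag): (20, 20) - no unilateral deviation beneficial
(Hare, Hare): (10, 10) - no unilateral deviation beneficial
Mixed NE: P1 plays Stag with p = 0.2857, P2 plays Stag with q = 0.2857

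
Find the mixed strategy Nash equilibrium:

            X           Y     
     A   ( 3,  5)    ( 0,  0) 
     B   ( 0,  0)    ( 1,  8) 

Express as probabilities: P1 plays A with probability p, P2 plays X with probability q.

p = 0.6154, q = 0.25

Work:
Find probabilities that make opponent indifferent:
P2 chooses q to make P1 indifferent between A and B
P1 chooses p to make P2 indifferent between X and Y
Mixed NE: P1 plays (A: 0.6154, B: 0.3846), P2 plays (X: 0.25, Y: 0.75)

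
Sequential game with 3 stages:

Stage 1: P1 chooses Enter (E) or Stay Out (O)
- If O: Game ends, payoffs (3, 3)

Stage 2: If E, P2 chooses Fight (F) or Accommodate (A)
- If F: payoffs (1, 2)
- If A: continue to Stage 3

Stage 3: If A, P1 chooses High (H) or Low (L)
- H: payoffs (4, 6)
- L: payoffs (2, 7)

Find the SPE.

SPE: (E, A, H); Outcome (4, 6)

Work:
Stage 3: P1 chooses H (4 vs 2)
Stage 2: P2: F->2, A->6 (anticipating H). Choose A
Stage 1: P1: O->3, E->4 (anticipating A, H). Choose E
SPE path: E -> A -> H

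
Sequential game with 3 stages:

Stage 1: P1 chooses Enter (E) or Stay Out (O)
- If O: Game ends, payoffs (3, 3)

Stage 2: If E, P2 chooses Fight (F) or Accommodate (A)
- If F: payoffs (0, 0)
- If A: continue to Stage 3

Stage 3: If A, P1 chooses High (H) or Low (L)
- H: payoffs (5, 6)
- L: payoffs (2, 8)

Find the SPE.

SPE: (E, A, H); Outcome (5, 6)

Work:
Stage 3: P1 chooses H (5 vs 2)
Stage 2: P2: F->0, A->6 (anticipating H). Choose A
Stage 1: P1: O->3, E->5 (anticipating A, H). Choose E
SPE path: E -> A -> H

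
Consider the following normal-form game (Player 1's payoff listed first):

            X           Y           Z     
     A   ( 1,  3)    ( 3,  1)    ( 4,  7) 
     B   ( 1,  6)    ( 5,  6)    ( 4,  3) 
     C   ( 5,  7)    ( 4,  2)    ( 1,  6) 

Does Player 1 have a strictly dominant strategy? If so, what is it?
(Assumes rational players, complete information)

No strictly dominant strategy exists for Player 1

Work:
A strategy strictly dominates another if it gives a strictly higher payoff against every opponent action. Compare each pair of P1's strategies column-by-column:
  A vs B: [1 vs 1, 3 vs 5, 4 vs 4] → A does not strictly dominate B (column X: 1 ≤ 1)
  A vs C: [1 vs 5, 3 vs 4, 4 vs 1] → A does not strictly dominate C (column X: 1 ≤ 5)
  B vs A: [1 vs 1, 5 vs 3, 4 vs 4] → B does not strictly dominate A (column X: 1 ≤ 1)
  B vs C: [1 vs 5, 5 vs 4, 4 vs 1] → B does not strictly dominate C (column X: 1 ≤ 5)
  C vs A: [5 vs 1, 4 vs 3, 1 vs 4] → C does not strictly dominate A (column Z: 1 ≤ 4)
  C vs B: [5 vs 1, 4 vs 5, 1 vs 4] → C does not strictly dominate B (column Y: 4 ≤ 5)
No single strategy strictly dominates all others → no strictly dominant strategy.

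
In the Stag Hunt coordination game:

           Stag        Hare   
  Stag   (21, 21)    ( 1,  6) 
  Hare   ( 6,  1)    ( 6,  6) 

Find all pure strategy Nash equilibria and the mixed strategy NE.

Pure NE: (Stag, Stag) and (Hare, Hare); Mixed NE: p = 0.25, q = 0.25

Work:
Check pure NE:
(Stag, Stag): (21, 21) - no unilateral deviation beneficial
(Hare, Hare): (6, 6) - no unilateral deviation beneficial
Mixed NE: P1 plays Stag with p = 0.25, P2 plays Stag with q = 0.25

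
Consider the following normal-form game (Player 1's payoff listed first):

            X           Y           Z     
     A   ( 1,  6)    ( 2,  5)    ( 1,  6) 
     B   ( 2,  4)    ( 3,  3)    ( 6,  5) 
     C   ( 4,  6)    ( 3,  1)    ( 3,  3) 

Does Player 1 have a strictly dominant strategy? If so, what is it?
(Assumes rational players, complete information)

No strictly dominant strategy exists for Player 1

Work:
A strategy strictly dominates another if it gives a strictly higher payoff against every opponent action. Compare each pair of P1's strategies column-by-column:
  A vs B: [1 vs 2, 2 vs 3, 1 vs 6] → A does not strictly dominate B (column X: 1 ≤ 2)
  A vs C: [1 vs 4, 2 vs 3, 1 vs 3] → A does not strictly dominate C (column X: 1 ≤ 4)
  B vs A: [2 vs 1, 3 vs 2, 6 vs 1] → B strictly dominates A
  B vs C: [2 vs 4, 3 vs 3, 6 vs 3] → B does not strictly dominate C (column X: 2 ≤ 4)
  C vs A: [4 vs 1, 3 vs 2, 3 vs 1] → C strictly dominates A
  C vs B: [4 vs 2, 3 vs 3, 3 vs 6] → C does not strictly dominate B (column Y: 3 ≤ 3)
No single strategy strictly dominates all others → no strictly dominant strategy.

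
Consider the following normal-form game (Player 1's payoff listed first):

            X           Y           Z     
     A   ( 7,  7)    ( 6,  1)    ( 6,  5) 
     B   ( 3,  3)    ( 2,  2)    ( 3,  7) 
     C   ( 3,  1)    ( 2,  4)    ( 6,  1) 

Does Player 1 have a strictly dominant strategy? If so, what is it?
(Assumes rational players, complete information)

No strictly dominant strategy exists for Player 1

Work:
A strategy strictly dominates another if it gives a strictly higher payoff against every opponent action. Compare each pair of P1's strategies column-by-column:
  A vs B: [7 vs 3, 6 vs 2, 6 vs 3] → A strictly dominates B
  A vs C: [7 vs 3, 6 vs 2, 6 vs 6] → A does not strictly dominate C (column Z: 6 ≤ 6)
  B vs A: [3 vs 7, 2 vs 6, 3 vs 6] → B does not strictly dominate A (column X: 3 ≤ 7)
  B vs C: [3 vs 3, 2 vs 2, 3 vs 6] → B does not strictly dominate C (column X: 3 ≤ 3)
  C vs A: [3 vs 7, 2 vs 6, 6 vs 6] → C does not strictly dominate A (column X: 3 ≤ 7)
  C vs B: [3 vs 3, 2 vs 2, 6 vs 3] → C does not strictly dominate B (column X: 3 ≤ 3)
No single strategy strictly dominates all others → no strictly dominant strategy.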